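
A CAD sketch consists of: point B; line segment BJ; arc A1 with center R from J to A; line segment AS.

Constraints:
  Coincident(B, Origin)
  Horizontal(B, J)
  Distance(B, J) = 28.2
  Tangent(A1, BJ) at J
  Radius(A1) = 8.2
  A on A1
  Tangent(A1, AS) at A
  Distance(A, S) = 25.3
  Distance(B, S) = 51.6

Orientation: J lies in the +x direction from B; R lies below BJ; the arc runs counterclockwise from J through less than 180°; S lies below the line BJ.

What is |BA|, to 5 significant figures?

26.574

B is at the origin; B and J share the same y with |BJ| = 28.2 and J on the +x side, so J = (28.200, 0.0000). Since A1 is tangent to BJ there, RJ ⟂ BJ, so R = J + (0, -8.2) = (28.200, -8.2000). Since RA ⟂ AS (tangency), |RS| = √(8.2² + 25.3²) = 26.596 regardless of where A sits on A1. So S lies on both circle(B, 51.6) and circle(R, 26.596); the below-BJ intersection is S = (40.758, -31.644). A is the foot of the tangent from S: A = (22.518, -14.112).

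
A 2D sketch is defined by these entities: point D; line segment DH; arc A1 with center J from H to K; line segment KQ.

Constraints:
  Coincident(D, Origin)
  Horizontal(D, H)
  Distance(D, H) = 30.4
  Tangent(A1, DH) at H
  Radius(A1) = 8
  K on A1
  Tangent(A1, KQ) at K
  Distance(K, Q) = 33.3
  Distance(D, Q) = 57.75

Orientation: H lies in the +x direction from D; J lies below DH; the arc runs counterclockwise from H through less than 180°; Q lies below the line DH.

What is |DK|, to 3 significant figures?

26.6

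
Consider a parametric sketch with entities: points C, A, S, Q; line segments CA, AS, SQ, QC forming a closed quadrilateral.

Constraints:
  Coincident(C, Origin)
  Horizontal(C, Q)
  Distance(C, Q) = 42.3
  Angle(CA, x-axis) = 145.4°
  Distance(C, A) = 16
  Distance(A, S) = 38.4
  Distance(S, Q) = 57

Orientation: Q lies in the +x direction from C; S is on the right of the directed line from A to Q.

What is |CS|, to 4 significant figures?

29.61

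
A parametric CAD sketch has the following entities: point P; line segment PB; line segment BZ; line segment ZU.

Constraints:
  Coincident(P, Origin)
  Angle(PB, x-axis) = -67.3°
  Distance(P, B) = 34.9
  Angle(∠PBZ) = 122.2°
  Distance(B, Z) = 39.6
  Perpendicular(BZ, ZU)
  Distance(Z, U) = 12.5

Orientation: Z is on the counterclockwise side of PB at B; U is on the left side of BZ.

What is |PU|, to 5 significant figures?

60.639

P is at the origin; PB runs at -67.3° with length 34.9, so B = 34.9·(cos -67.3°, sin -67.3°) = (13.468, -32.197). ∠PBZ = 122.2°, so BZ runs at -67.3° + (180° − 122.2°) = -9.5000° from the x-axis; with |BZ| = 39.6, Z = B + 39.6·(cos -9.5000°, sin -9.5000°) = (52.525, -38.732). BZ ⟂ ZU; with |ZU| = 12.5 on the left of BZ, U = Z + 12.5·(0.16505, 0.98629) = (54.588, -26.404). Then |PU| = |U − P| = 60.639.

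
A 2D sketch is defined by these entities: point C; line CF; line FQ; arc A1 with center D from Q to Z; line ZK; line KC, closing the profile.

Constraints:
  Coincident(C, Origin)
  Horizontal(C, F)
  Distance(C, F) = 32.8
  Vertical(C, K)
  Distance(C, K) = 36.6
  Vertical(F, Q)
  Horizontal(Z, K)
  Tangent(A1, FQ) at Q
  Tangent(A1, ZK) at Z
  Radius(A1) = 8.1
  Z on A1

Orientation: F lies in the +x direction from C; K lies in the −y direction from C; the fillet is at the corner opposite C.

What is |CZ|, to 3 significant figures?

44.2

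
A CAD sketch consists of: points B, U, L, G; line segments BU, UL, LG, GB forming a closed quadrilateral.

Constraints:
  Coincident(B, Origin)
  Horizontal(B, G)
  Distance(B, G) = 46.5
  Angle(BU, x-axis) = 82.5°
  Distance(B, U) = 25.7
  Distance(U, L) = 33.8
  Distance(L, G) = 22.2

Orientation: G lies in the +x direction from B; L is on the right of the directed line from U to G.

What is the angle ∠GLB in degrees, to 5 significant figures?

174.92°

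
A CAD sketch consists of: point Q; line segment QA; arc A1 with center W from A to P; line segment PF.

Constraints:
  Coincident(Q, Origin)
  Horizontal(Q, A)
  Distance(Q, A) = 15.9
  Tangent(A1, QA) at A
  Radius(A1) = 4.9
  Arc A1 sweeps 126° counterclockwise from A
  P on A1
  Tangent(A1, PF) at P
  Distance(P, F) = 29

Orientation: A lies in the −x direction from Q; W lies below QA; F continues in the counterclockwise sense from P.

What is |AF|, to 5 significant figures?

33.870

Q is at the origin; QA is horizontal with |QA| = 15.9 and A on the −x side, so A = (-15.900, 0.0000). Tangency of A1 to QA means the radius WA is perpendicular to QA, so W = A + (0, -4.9) = (-15.900, -4.9000). On A1, A sits at bearing 90° from W; a 126° counterclockwise sweep puts P at bearing 216°, so P = W + 4.9·(cos 216°, sin 216°) = (-19.864, -7.7801). Tangency of A1 to PF means the radius WP is perpendicular to PF, so PF runs along (−sin 216°, cos 216°); with |PF| = 29.0, F = (-2.8184, -31.242). Then |AF| = |F − A| = 33.870.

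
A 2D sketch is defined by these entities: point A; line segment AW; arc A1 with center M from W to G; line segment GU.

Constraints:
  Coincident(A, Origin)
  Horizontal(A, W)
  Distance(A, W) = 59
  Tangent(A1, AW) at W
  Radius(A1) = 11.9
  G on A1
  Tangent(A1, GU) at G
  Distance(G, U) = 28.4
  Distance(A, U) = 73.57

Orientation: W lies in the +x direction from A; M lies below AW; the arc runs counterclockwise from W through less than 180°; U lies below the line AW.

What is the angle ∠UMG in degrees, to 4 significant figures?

67.27°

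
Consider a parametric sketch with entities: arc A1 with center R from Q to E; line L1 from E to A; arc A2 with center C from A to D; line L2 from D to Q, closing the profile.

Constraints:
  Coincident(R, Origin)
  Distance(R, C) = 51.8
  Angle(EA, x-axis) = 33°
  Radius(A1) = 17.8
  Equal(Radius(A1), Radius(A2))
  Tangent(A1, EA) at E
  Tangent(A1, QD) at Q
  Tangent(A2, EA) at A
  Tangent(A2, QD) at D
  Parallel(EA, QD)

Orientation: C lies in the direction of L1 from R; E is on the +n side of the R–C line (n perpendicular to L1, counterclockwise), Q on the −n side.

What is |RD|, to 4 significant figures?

54.77

The slot axis is L1's direction at 33.0°, so u = (cos 33.0°, sin 33.0°) = (0.8387, 0.5446) and n = (−sin 33.0°, cos 33.0°) = (-0.5446, 0.8387). R is at the origin and C lies 51.8 along u from R, so C = 51.8·u = (43.44, 28.21). Tangency of A1 to both parallel lines with radius 17.8 puts E and Q at R ± 17.8·n: E = (-9.695, 14.93), Q = (9.695, -14.93). Equal radii place A and D the same way about C: A = C + 17.8·n = (33.75, 43.14), D = C − 17.8·n = (53.14, 13.28). Then |RD| = |D − R| = 54.77.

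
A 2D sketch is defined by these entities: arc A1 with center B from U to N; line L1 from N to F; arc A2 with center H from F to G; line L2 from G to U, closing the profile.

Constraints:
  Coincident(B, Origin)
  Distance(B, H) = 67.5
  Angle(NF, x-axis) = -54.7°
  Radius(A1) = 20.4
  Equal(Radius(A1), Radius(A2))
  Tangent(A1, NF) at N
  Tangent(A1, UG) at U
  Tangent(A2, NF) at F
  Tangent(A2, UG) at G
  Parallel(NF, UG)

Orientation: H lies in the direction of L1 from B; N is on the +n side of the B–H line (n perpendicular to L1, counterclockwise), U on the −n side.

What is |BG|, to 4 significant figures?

70.52

The slot axis is L1's direction at -54.7°, so u = (cos -54.7°, sin -54.7°) = (0.5779, -0.8161) and n = (−sin -54.7°, cos -54.7°) = (0.8161, 0.5779). B is at the origin and H lies 67.5 along u from B, so H = 67.5·u = (39.01, -55.09). Tangency of A1 to both parallel lines with radius 20.4 puts N and U at B ± 20.4·n: N = (16.65, 11.79), U = (-16.65, -11.79). Equal radii place F and G the same way about H: F = H + 20.4·n = (55.65, -43.30), G = H − 20.4·n = (22.36, -66.88). Then |BG| = |G − B| = 70.52.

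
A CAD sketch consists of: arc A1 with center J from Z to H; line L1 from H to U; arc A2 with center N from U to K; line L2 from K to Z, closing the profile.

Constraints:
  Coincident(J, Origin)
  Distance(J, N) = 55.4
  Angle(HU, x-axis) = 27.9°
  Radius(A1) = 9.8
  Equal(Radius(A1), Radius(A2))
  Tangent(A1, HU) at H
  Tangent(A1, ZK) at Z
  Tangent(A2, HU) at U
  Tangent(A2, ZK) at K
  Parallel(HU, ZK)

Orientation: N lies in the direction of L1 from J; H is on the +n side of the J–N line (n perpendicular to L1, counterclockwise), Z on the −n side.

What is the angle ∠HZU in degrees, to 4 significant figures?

70.52°

The slot axis is L1's direction at 27.9°, so u = (cos 27.9°, sin 27.9°) = (0.8838, 0.4679) and n = (−sin 27.9°, cos 27.9°) = (-0.4679, 0.8838). J is at the origin and N lies 55.4 along u from J, so N = 55.4·u = (48.96, 25.92). Tangency of A1 to both parallel lines with radius 9.8 puts H and Z at J ± 9.8·n: H = (-4.586, 8.661), Z = (4.586, -8.661). Equal radii place U and K the same way about N: U = N + 9.8·n = (44.37, 34.58), K = N − 9.8·n = (53.55, 17.26). Then cos ∠HZU = ZH·ZU / (|ZH||ZU|), giving 70.52°.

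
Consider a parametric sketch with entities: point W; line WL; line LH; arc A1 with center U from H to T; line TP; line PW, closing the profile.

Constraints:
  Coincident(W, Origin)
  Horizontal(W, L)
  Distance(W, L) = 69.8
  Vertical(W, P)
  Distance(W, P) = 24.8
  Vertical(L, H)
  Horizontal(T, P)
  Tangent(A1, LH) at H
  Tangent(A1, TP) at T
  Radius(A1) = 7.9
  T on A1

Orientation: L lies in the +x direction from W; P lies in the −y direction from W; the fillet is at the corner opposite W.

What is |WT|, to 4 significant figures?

66.68

The virtual corner opposite W is at (69.80, -24.80). The tangent condition forces UH to be normal to LH and since A1 is tangent to TP there, UT ⟂ TP, with radius 7.9, so the center U sits 7.9 in from both sides at U = (61.90, -16.90). That places the tangent points at H = (69.80, -16.90) on LH and T = (61.90, -24.80) on TP. Then |WT| = |T − W| = 66.68.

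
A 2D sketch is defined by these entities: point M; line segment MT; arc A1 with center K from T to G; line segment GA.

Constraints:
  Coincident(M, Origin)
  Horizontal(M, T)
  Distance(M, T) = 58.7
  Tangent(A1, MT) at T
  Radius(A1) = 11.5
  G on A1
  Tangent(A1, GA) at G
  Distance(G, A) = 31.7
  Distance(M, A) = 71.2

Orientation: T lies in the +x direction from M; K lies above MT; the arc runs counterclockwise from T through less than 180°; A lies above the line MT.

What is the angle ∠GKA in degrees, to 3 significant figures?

70.1°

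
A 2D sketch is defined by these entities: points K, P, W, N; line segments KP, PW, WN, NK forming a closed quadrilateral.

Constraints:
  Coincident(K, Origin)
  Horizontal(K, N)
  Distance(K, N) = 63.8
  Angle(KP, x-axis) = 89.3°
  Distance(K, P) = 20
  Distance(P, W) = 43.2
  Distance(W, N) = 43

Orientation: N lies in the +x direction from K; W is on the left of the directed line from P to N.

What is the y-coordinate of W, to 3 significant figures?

36.0

K is at the origin; K and N share the same y with |KN| = 63.8 and N in +x, so N = (63.8, 0). KP runs at 89.3° with |KP| = 20.0, so P = (0.244, 20.0). W is determined by |PW| = 43.2 and |WN| = 43.0 together: it lies at the intersection of circle(P, 43.2) and circle(N, 43.0). With |PN| = 66.6, the foot of the radical line on PN is 33.4 from P and the perpendicular offset is √(43.2² − 33.4²) = 27.3. Taking the left-of-PN solution: W = (40.4, 36.0).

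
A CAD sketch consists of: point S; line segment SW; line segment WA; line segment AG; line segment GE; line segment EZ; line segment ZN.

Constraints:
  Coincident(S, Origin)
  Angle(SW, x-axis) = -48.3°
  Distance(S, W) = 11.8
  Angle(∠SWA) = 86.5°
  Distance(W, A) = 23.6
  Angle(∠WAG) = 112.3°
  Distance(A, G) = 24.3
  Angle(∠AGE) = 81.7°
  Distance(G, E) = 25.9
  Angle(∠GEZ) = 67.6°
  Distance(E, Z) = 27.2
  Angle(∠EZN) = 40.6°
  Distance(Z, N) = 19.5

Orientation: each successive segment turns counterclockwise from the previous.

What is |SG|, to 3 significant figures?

33.8

S is at the origin; SW runs at -48.3° with length 11.8, so W = (7.85, -8.81). ∠SWA = 86.5° gives WA at 45.2° from the x-axis; with |WA| = 23.6, A = (24.5, 7.94). ∠WAG = 112.3° gives AG at 113° from the x-axis; with |AG| = 24.3, G = (15.0, 30.3). Then |SG| = |G − S| = 33.8.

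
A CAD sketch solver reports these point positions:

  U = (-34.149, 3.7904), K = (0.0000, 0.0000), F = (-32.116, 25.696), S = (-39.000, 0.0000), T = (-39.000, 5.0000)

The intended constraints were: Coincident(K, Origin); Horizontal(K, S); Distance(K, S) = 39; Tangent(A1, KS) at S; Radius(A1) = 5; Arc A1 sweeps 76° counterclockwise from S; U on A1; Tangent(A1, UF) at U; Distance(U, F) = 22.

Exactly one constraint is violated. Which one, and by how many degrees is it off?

Tangent(A1, UF) at U — off by 8.70°.

K = (0.00, 0.00) ✓; K.y = 0.00, S.y = 0.00 ✓; |KS| = 39.00 ✓; ∠(TS, SK) = 90.00° ✓; |TS| = 5.000 ✓; bearing(T→U) − bearing(T→S) = 76.00° ✓; |TU| = 5.000 ✓; ∠(TU, UF) = 81.30° ✗; |UF| = 22.00 ✓.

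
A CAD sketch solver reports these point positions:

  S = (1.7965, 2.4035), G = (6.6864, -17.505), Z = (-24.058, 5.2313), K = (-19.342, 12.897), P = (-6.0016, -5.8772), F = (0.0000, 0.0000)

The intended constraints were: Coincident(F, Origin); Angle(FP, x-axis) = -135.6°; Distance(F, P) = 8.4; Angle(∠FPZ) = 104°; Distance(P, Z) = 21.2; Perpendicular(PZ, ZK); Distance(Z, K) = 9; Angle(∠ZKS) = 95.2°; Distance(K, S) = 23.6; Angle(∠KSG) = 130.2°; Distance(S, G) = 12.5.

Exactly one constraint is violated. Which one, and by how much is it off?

Distance(S, G) = 12.5 — off by 8.00.

F = (0.00, 0.00) ✓; FP at -135.6° ✓; |FP| = 8.400 ✓; ∠FPZ = 104.0° ✓; |PZ| = 21.20 ✓; ∠(PZ, ZK) = 90.00° ✓; |ZK| = 9.000 ✓; ∠ZKS = 95.20° ✓; |KS| = 23.60 ✓; ∠KSG = 130.2° ✓; |SG| = 20.50 ✗.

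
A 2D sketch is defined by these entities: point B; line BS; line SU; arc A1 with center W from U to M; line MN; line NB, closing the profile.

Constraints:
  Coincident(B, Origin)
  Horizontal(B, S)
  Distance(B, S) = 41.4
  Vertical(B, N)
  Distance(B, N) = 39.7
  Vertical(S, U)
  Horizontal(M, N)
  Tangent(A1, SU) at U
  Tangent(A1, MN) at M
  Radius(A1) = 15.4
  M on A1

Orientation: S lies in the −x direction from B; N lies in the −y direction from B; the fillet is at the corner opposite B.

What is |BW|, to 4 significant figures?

35.59

B is at the origin; B and S share the same y with |BS| = 41.4 and S on the −x side, so S = (-41.40, 0.000). BN is vertical with |BN| = 39.7 and N on the −y side, so N = (0.000, -39.70). The virtual corner opposite B is at (-41.40, -39.70). Since A1 is tangent to SU there, WU ⟂ SU and since A1 is tangent to MN there, WM ⟂ MN, with radius 15.4, so the center W sits 15.4 in from both sides at W = (-26.00, -24.30). Then |BW| = |W − B| = 35.59.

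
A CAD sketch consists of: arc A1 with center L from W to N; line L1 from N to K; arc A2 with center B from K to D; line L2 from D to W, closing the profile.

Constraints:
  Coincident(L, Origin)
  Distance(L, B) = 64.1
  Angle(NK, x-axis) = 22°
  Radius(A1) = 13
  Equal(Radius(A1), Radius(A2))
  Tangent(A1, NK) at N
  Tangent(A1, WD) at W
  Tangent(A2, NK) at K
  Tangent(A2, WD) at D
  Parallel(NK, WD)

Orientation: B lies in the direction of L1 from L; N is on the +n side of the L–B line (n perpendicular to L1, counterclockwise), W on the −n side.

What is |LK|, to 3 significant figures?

65.4

Tangency of A1 to both parallel lines with radius 13.0 puts N and W at L ± 13.0·n: N = (-4.87, 12.1), W = (4.87, -12.1). Equal radii place K and D the same way about B: K = B + 13.0·n = (54.6, 36.1), D = B − 13.0·n = (64.3, 12.0). Then |LK| = |K − L| = 65.4.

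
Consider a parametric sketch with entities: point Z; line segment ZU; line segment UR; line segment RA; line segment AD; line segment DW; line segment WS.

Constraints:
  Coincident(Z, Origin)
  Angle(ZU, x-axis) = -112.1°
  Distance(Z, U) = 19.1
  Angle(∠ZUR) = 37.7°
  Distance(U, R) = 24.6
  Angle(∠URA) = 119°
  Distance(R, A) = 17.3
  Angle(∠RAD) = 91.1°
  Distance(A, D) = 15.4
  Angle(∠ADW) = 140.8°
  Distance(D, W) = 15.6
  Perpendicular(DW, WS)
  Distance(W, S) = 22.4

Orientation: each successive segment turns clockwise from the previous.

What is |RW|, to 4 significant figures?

28.80

∠RAD = 91.1° gives AD at -44.30° from the x-axis; with |AD| = 15.4, D = (9.538, 7.389). ∠ADW = 140.8° gives DW at -83.50° from the x-axis; with |DW| = 15.6, W = (11.30, -8.111). Then |RW| = |W − R| = 28.80.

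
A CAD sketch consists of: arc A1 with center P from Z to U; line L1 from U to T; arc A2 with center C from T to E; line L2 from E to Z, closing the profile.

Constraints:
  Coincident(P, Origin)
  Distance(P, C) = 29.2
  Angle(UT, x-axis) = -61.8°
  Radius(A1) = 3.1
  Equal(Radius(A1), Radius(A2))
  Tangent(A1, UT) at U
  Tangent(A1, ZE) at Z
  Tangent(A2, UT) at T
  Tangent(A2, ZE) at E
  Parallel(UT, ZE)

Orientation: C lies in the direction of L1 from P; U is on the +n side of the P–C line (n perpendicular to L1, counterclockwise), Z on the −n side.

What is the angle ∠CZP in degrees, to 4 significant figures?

83.94°

The slot axis is L1's direction at -61.8°, so u = (cos -61.8°, sin -61.8°) = (0.4726, -0.8813) and n = (−sin -61.8°, cos -61.8°) = (0.8813, 0.4726). P is at the origin and C lies 29.2 along u from P, so C = 29.2·u = (13.80, -25.73). Tangency of A1 to both parallel lines with radius 3.1 puts U and Z at P ± 3.1·n: U = (2.732, 1.465), Z = (-2.732, -1.465). Then cos ∠CZP = ZC·ZP / (|ZC||ZP|), giving 83.94°.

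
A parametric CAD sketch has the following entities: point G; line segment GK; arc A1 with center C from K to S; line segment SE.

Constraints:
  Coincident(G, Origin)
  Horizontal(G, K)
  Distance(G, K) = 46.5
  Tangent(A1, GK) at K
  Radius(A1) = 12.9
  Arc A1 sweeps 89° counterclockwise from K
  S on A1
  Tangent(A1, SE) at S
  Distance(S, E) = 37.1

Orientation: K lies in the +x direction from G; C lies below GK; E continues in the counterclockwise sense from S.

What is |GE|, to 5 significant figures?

59.691

G is at the origin; GK is horizontal with |GK| = 46.5 and K on the +x side, so K = (46.500, 0.0000). A1 meets GK tangentially, so CK is at right angles to GK, so C = K + (0, -12.9) = (46.500, -12.900). On A1, K sits at bearing 90° from C; an 89° counterclockwise sweep puts S at bearing 179°, so S = C + 12.9·(cos 179°, sin 179°) = (33.602, -12.675). Tangency of A1 to SE means the radius CS is perpendicular to SE, so SE runs along (−sin 179°, cos 179°); with |SE| = 37.1, E = (32.954, -49.769). Then |GE| = |E − G| = 59.691.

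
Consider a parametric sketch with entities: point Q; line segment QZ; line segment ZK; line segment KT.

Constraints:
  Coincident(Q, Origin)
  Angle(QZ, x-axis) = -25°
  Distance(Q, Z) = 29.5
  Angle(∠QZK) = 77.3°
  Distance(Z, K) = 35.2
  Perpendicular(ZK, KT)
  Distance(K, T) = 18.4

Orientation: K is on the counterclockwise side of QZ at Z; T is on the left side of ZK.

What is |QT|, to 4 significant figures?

30.53

Q is at the origin; QZ runs at -25.0° with length 29.5, so Z = 29.5·(cos -25.0°, sin -25.0°) = (26.74, -12.47). ∠QZK = 77.3°, so ZK runs at -25.0° + (180° − 77.3°) = 77.70° from the x-axis; with |ZK| = 35.2, K = Z + 35.2·(cos 77.70°, sin 77.70°) = (34.23, 21.92). The perpendicularity gives KT at right angles to ZK; with |KT| = 18.4 on the left of ZK, T = K + 18.4·(-0.9770, 0.2130) = (16.26, 25.84). Then |QT| = |T − Q| = 30.53.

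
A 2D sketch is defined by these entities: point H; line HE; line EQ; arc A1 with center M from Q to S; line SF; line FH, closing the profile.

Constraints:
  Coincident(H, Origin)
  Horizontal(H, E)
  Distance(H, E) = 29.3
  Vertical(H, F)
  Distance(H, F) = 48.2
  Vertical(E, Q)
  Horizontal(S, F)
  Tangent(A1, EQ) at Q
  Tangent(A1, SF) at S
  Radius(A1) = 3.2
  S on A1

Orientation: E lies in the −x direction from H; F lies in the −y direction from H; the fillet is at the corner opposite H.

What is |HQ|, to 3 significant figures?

53.7

The virtual corner opposite H is at (-29.3, -48.2). Since A1 is tangent to EQ there, MQ ⟂ EQ and the tangent condition forces MS to be normal to SF, with radius 3.2, so the center M sits 3.2 in from both sides at M = (-26.1, -45.0). That places the tangent points at Q = (-29.3, -45.0) on EQ and S = (-26.1, -48.2) on SF. Then |HQ| = |Q − H| = 53.7.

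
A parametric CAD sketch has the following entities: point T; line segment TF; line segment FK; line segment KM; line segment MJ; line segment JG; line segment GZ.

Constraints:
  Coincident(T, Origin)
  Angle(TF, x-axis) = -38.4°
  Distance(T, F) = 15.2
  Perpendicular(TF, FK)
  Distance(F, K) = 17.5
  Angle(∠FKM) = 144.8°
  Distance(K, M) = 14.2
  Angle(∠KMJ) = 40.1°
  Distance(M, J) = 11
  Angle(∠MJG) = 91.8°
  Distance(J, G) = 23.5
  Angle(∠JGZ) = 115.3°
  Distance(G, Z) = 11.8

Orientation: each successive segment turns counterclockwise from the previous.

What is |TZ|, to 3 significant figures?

43.8

T is at the origin; TF runs at -38.4° with length 15.2, so F = (11.9, -9.44). The perpendicularity gives FK at right angles to TF, so FK runs at 51.6°; with |FK| = 17.5, K = (22.8, 4.27). ∠FKM = 144.8° gives KM at 86.8° from the x-axis; with |KM| = 14.2, M = (23.6, 18.5). ∠KMJ = 40.1° gives MJ at -133° from the x-axis; with |MJ| = 11.0, J = (16.0, 10.4). ∠MJG = 91.8° gives JG at -45.1° from the x-axis; with |JG| = 23.5, G = (32.6, -6.20). ∠JGZ = 115.3° gives GZ at 19.6° from the x-axis; with |GZ| = 11.8, Z = (43.7, -2.24). Then |TZ| = |Z − T| = 43.8.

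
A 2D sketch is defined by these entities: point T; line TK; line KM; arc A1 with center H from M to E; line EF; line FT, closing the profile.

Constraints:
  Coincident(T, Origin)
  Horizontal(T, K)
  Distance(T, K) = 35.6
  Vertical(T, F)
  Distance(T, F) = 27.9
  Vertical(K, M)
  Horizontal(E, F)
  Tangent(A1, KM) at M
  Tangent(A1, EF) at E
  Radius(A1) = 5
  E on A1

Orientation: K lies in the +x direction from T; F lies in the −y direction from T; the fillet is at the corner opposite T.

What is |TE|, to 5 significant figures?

41.410

The virtual corner opposite T is at (35.600, -27.900). Since A1 is tangent to KM there, HM ⟂ KM and since A1 is tangent to EF there, HE ⟂ EF, with radius 5.0, so the center H sits 5.0 in from both sides at H = (30.600, -22.900). That places the tangent points at M = (35.600, -22.900) on KM and E = (30.600, -27.900) on EF. Then |TE| = |E − T| = 41.410.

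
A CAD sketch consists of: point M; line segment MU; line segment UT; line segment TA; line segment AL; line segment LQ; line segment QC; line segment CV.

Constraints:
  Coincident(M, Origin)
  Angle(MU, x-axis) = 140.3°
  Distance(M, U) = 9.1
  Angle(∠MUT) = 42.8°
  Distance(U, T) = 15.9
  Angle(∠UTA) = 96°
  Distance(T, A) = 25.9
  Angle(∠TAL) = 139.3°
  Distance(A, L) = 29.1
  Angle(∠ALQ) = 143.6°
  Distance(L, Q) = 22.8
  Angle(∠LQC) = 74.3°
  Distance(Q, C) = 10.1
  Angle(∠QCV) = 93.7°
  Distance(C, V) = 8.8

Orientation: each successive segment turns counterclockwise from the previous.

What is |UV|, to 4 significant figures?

47.31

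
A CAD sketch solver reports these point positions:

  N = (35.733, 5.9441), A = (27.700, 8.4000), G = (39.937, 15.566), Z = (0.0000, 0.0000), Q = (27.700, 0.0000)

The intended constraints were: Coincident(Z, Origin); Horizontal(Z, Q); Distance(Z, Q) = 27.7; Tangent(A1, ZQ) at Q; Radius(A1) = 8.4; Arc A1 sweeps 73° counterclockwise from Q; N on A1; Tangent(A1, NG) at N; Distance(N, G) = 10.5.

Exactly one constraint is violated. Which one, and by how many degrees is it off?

Tangent(A1, NG) at N — off by 6.60°.

Z = (0.00, 0.00) ✓; Z.y = 0.00, Q.y = 0.00 ✓; |ZQ| = 27.70 ✓; ∠(AQ, QZ) = 90.00° ✓; |AQ| = 8.400 ✓; bearing(A→N) − bearing(A→Q) = 73.00° ✓; |AN| = 8.400 ✓; ∠(AN, NG) = 96.60° ✗; |NG| = 10.50 ✓.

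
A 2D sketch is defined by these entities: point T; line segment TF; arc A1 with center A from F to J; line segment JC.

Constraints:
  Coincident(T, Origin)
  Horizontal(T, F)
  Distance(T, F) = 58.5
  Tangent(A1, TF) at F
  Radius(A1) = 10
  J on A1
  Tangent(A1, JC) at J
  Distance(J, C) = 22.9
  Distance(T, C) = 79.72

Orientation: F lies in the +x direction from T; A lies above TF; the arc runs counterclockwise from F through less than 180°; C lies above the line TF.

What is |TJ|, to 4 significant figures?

68.57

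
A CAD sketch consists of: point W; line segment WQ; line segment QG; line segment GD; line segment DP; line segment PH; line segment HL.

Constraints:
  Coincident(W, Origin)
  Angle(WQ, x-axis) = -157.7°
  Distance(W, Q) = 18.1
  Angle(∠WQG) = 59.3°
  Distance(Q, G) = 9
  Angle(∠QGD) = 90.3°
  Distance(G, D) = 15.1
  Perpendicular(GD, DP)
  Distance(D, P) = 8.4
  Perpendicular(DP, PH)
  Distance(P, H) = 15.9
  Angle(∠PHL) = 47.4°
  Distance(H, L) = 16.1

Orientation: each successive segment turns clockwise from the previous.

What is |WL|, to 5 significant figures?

6.3813

W is at the origin; WQ runs at -157.7° with length 18.1, so Q = (-16.746, -6.8682). ∠WQG = 59.3° gives QG at 81.600° from the x-axis; with |QG| = 9.0, G = (-15.432, 2.0353). ∠QGD = 90.3° gives GD at -8.1000° from the x-axis; with |GD| = 15.1, D = (-0.48219, -0.092314). The perpendicularity gives DP at right angles to GD, so DP runs at -98.100°; with |DP| = 8.4, P = (-1.6658, -8.4085). DP is perpendicular to PH, so PH runs at 171.90°; with |PH| = 15.9, H = (-17.407, -6.1682). ∠PHL = 47.4° gives HL at 39.300° from the x-axis; with |HL| = 16.1, L = (-4.9483, 4.0292). Then |WL| = |L − W| = 6.3813.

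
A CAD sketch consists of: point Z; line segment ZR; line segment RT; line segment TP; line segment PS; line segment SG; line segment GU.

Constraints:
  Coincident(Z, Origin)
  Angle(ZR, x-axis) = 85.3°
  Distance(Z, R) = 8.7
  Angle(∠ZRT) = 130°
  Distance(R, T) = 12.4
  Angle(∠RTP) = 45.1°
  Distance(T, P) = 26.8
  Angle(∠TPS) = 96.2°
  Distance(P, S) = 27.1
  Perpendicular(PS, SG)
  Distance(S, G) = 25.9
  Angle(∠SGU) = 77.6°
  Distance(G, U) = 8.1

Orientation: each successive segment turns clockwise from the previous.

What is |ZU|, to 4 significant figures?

18.55

Z is at the origin; ZR runs at 85.3° with length 8.7, so R = (0.7129, 8.671). ∠ZRT = 130.0° gives RT at 35.30° from the x-axis; with |RT| = 12.4, T = (10.83, 15.84). ∠RTP = 45.1° gives TP at -99.60° from the x-axis; with |TP| = 26.8, P = (6.364, -10.59). ∠TPS = 96.2° gives PS at 176.6° from the x-axis; with |PS| = 27.1, S = (-20.69, -8.981). The perpendicularity gives SG at right angles to PS, so SG runs at 86.60°; with |SG| = 25.9, G = (-19.15, 16.87). ∠SGU = 77.6° gives GU at -15.80° from the x-axis; with |GU| = 8.1, U = (-11.36, 14.67). Then |ZU| = |U − Z| = 18.55.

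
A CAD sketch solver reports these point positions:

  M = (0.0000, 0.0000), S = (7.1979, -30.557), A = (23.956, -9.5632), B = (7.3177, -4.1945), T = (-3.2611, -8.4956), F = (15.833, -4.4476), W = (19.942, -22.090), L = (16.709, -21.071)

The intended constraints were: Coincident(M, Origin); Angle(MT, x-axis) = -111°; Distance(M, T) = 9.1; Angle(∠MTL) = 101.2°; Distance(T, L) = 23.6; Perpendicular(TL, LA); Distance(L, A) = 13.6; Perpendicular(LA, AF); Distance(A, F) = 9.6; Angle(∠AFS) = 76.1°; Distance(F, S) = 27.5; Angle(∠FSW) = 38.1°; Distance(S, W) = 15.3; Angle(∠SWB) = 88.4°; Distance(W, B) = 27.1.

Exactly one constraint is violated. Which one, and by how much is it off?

Distance(W, B) = 27.1 — off by 5.20.

M = (0.00, 0.00) ✓; MT at -111.0° ✓; |MT| = 9.100 ✓; ∠MTL = 101.2° ✓; |TL| = 23.60 ✓; ∠(TL, LA) = 90.00° ✓; |LA| = 13.60 ✓; ∠(LA, AF) = 90.00° ✓; |AF| = 9.600 ✓; ∠AFS = 76.10° ✓; |FS| = 27.50 ✓; ∠FSW = 38.10° ✓; |SW| = 15.30 ✓; ∠SWB = 88.40° ✓; |WB| = 21.90 ✗.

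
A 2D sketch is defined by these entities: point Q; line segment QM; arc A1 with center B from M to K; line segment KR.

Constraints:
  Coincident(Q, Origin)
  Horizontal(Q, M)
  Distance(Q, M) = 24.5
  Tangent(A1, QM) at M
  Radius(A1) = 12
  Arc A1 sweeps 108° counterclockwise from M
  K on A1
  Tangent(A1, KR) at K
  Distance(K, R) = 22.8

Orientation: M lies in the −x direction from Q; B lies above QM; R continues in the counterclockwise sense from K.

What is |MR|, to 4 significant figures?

37.65

Q is at the origin; QM is horizontal with |QM| = 24.5 and M on the −x side, so M = (-24.50, 0.000). A1 meets QM tangentially, so BM is at right angles to QM, so B = M + (0, 12) = (-24.50, 12.00). On A1, M sits at bearing -90° from B; a 108° counterclockwise sweep puts K at bearing 18°, so K = B + 12.0·(cos 18°, sin 18°) = (-13.09, 15.71). Tangency of A1 to KR means the radius BK is perpendicular to KR, so KR runs along (−sin 18°, cos 18°); with |KR| = 22.8, R = (-20.13, 37.39). Then |MR| = |R − M| = 37.65.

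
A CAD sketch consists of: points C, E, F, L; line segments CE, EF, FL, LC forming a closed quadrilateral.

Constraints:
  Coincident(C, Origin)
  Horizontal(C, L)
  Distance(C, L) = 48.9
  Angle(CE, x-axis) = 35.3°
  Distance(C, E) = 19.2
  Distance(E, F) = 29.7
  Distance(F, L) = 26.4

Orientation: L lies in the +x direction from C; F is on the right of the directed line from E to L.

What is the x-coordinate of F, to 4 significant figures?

27.88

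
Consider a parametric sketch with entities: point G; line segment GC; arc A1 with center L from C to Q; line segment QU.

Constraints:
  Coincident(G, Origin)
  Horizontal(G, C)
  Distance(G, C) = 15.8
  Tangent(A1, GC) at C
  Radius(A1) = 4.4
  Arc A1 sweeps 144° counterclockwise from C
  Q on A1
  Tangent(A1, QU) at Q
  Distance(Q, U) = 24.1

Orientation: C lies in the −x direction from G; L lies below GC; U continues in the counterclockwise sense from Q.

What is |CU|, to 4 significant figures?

27.85

On A1, C sits at bearing 90° from L; a 144° counterclockwise sweep puts Q at bearing 234°, so Q = L + 4.4·(cos 234°, sin 234°) = (-18.39, -7.960). Tangency of A1 to QU means the radius LQ is perpendicular to QU, so QU runs along (−sin 234°, cos 234°); with |QU| = 24.1, U = (1.111, -22.13). Then |CU| = |U − C| = 27.85.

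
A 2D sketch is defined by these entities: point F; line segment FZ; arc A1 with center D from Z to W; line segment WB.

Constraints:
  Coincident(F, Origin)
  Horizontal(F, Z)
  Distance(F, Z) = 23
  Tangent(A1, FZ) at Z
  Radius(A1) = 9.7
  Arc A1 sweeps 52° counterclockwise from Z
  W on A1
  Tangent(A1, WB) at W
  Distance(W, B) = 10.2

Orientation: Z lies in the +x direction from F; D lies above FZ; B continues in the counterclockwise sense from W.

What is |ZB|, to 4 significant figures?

18.23

On A1, Z sits at bearing -90° from D; a 52° counterclockwise sweep puts W at bearing -38°, so W = D + 9.7·(cos -38°, sin -38°) = (30.64, 3.728). A1 meets WB tangentially, so DW is at right angles to WB, so WB runs along (−sin -38°, cos -38°); with |WB| = 10.2, B = (36.92, 11.77). Then |ZB| = |B − Z| = 18.23.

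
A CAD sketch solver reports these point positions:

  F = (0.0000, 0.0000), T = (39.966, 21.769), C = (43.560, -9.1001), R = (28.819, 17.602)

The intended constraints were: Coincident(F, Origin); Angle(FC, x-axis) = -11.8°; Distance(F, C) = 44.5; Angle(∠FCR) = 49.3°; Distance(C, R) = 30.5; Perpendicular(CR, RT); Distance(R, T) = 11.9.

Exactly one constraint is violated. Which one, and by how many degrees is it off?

Perpendicular(CR, RT) — off by 8.40°.

F = (0.00, 0.00) ✓; FC at -11.80° ✓; |FC| = 44.50 ✓; ∠FCR = 49.30° ✓; |CR| = 30.50 ✓; ∠(CR, RT) = 98.40° ✗; |RT| = 11.90 ✓.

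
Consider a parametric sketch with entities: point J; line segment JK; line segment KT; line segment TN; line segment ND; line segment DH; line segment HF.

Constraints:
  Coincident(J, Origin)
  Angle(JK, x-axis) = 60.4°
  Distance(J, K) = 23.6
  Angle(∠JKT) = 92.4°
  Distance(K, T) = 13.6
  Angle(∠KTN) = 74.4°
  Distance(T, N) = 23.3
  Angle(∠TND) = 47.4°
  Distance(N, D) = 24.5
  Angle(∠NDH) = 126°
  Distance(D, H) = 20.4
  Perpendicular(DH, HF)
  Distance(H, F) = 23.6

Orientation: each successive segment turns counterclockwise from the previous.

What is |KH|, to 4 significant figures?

17.40

∠TND = 47.4° gives ND at 26.20° from the x-axis; with |ND| = 24.5, D = (15.53, 16.19). ∠NDH = 126.0° gives DH at 80.20° from the x-axis; with |DH| = 20.4, H = (19.00, 36.29). Then |KH| = |H − K| = 17.40.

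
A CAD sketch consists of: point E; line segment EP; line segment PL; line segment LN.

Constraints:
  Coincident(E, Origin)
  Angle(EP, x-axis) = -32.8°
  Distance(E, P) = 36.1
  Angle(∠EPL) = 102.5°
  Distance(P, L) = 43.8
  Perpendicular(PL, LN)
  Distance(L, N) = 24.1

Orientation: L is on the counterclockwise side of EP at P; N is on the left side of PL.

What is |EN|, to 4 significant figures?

52.80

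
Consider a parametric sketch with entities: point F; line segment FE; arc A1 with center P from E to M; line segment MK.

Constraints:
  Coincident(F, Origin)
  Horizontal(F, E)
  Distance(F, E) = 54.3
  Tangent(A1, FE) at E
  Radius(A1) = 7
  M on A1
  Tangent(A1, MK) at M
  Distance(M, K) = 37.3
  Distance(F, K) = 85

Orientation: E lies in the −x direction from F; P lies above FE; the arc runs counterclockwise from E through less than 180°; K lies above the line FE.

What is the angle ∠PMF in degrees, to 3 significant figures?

121°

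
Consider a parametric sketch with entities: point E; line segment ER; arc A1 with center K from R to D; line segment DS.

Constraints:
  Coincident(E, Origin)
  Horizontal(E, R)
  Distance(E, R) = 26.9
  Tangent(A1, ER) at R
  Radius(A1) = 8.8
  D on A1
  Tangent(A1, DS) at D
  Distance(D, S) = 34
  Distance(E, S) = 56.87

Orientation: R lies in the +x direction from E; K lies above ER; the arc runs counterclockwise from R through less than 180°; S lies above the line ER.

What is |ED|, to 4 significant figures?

36.58

Checks: |ER| = 26.90 ✓; |KD| = 8.800 ✓; ∠(KD, DS) = 90.00° ✓; |DS| = 34.00 ✓; |ES| = 56.87 ✓.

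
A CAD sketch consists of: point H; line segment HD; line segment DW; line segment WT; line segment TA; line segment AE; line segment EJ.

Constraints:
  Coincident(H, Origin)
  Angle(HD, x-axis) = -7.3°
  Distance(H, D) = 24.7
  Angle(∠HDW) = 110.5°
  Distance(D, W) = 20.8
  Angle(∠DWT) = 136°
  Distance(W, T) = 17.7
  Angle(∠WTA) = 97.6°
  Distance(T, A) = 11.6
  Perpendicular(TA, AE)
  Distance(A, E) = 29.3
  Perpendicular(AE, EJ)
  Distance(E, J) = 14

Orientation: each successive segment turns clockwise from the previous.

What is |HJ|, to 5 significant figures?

36.201

H is at the origin; HD runs at -7.3° with length 24.7, so D = (24.500, -3.1385). ∠HDW = 110.5° gives DW at -76.800° from the x-axis; with |DW| = 20.8, W = (29.249, -23.389). ∠DWT = 136.0° gives WT at -120.80° from the x-axis; with |WT| = 17.7, T = (20.186, -38.593). ∠WTA = 97.6° gives TA at 156.80° from the x-axis; with |TA| = 11.6, A = (9.5244, -34.023). TA is perpendicular to AE, so AE runs at 66.800°; with |AE| = 29.3, E = (21.067, -7.0921). AE is perpendicular to EJ, so EJ runs at -23.200°; with |EJ| = 14.0, J = (33.935, -12.607). Then |HJ| = |J − H| = 36.201.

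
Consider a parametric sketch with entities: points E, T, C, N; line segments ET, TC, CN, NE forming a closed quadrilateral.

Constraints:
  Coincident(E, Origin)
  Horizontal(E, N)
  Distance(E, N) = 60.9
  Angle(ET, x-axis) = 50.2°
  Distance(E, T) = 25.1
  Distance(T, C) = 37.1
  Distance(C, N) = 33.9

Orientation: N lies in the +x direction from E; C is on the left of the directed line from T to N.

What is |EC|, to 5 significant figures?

60.219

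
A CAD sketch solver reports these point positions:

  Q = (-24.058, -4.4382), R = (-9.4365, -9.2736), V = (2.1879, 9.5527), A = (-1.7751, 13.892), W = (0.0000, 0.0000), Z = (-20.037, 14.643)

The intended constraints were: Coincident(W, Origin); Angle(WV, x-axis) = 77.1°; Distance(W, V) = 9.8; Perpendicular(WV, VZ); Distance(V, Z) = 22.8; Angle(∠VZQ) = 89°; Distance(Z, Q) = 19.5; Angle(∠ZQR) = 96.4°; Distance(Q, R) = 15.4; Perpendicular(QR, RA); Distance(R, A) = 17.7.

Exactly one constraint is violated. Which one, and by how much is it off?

Distance(R, A) = 17.7 — off by 6.70.

W = (0.00, 0.00) ✓; WV at 77.10° ✓; |WV| = 9.800 ✓; ∠(WV, VZ) = 90.00° ✓; |VZ| = 22.80 ✓; ∠VZQ = 89.00° ✓; |ZQ| = 19.50 ✓; ∠ZQR = 96.40° ✓; |QR| = 15.40 ✓; ∠(QR, RA) = 90.00° ✓; |RA| = 24.40 ✗.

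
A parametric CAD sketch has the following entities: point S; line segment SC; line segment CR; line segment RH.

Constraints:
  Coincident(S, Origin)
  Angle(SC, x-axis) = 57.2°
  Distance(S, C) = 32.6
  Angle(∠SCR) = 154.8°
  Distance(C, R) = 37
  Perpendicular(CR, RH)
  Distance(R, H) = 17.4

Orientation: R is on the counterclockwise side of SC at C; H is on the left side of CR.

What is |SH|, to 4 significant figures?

66.59

S is at the origin; SC runs at 57.2° with length 32.6, so C = 32.6·(cos 57.2°, sin 57.2°) = (17.66, 27.40). ∠SCR = 154.8°, so CR runs at 57.2° + (180° − 154.8°) = 82.40° from the x-axis; with |CR| = 37.0, R = C + 37.0·(cos 82.40°, sin 82.40°) = (22.55, 64.08). The perpendicularity gives RH at right angles to CR; with |RH| = 17.4 on the left of CR, H = R + 17.4·(-0.9912, 0.1323) = (5.306, 66.38). Then |SH| = |H − S| = 66.59.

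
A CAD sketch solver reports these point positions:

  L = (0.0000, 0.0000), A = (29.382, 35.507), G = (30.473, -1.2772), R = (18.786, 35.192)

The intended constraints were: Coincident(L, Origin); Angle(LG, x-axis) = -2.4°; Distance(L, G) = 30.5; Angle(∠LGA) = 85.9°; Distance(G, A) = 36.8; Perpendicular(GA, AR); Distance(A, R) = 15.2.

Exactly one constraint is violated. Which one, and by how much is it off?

Distance(A, R) = 15.2 — off by 4.60.

L = (0.00, 0.00) ✓; LG at -2.400° ✓; |LG| = 30.50 ✓; ∠LGA = 85.90° ✓; |GA| = 36.80 ✓; ∠(GA, AR) = 90.00° ✓; |AR| = 10.60 ✗.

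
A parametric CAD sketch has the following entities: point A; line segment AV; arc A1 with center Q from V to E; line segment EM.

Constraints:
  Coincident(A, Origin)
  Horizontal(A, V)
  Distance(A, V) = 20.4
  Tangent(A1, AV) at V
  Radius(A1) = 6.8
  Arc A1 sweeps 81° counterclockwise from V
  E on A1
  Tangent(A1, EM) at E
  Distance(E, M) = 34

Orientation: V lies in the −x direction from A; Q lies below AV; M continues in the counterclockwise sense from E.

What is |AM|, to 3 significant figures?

51.0

A is at the origin; A and V share the same y with |AV| = 20.4 and V on the −x side, so V = (-20.4, 0.00). The tangent condition forces QV to be normal to AV, so Q = V + (0, -6.8) = (-20.4, -6.80). On A1, V sits at bearing 90° from Q; an 81° counterclockwise sweep puts E at bearing 171°, so E = Q + 6.8·(cos 171°, sin 171°) = (-27.1, -5.74). Tangency of A1 to EM means the radius QE is perpendicular to EM, so EM runs along (−sin 171°, cos 171°); with |EM| = 34.0, M = (-32.4, -39.3). Then |AM| = |M − A| = 51.0.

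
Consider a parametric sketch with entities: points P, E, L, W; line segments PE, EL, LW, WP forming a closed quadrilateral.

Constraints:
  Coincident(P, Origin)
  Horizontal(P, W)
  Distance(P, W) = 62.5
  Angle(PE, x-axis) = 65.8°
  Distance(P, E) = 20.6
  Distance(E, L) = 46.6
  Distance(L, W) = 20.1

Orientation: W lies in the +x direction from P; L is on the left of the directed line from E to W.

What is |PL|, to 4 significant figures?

58.12

P is at the origin; P and W share the same y with |PW| = 62.5 and W in +x, so W = (62.5, 0). PE runs at 65.8° with |PE| = 20.6, so E = (8.444, 18.79). L is determined by |EL| = 46.6 and |LW| = 20.1 together: it lies at the intersection of circle(E, 46.6) and circle(W, 20.1). With |EW| = 57.23, the foot of the radical line on EW is 44.06 from E and the perpendicular offset is √(46.6² − 44.06²) = 15.18. Taking the left-of-EW solution: L = (55.04, 18.67).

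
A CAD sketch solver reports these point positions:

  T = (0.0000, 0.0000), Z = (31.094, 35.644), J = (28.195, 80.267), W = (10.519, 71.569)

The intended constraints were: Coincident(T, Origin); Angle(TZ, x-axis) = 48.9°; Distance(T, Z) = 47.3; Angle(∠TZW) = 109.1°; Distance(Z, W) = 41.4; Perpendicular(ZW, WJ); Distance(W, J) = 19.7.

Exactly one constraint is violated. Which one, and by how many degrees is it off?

Perpendicular(ZW, WJ) — off by 3.60°.

T = (0.00, 0.00) ✓; TZ at 48.90° ✓; |TZ| = 47.30 ✓; ∠TZW = 109.1° ✓; |ZW| = 41.40 ✓; ∠(ZW, WJ) = 93.60° ✗; |WJ| = 19.70 ✓.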